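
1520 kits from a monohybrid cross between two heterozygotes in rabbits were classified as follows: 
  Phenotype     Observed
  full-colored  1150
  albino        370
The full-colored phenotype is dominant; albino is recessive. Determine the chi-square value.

For a monohybrid cross between heterozygotes with complete dominance, the expected phenotypic ratio is 3:1.
Under the 3:1 hypothesis (Σ ratio = 4, N = 1520):
  full-colored: 1520 × 3/4 = 1140
  albino: 1520 × 1/4 = 380
χ² = Σ (O − E)² / E
  full-colored: (1150 − 1140)² / 1140 = 0.0877
  albino: (370 − 380)² / 380 = 0.2632
χ² = 0.0877 + 0.2632 = 0.3509 ≈ 0.351

0.351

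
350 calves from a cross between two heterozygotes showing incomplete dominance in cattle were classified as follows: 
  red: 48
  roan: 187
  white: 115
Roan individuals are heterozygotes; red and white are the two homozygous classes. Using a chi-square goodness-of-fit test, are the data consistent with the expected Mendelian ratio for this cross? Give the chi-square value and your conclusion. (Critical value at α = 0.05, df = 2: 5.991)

With incomplete dominance, a heterozygote × heterozygote cross gives a 1:2:1 phenotypic ratio.
The 1:2:1 ratio has 4 parts, so with N = 350 the expected counts are:
  red: 350 × 1/4 = 87.5
  roan: 350 × 2/4 = 175
  white: 350 × 1/4 = 87.5
χ² = Σ (O − E)² / E
  red: (48 − 87.5)² / 87.5 = 17.8314
  roan: (187 − 175)² / 175 = 0.8229
  white: (115 − 87.5)² / 87.5 = 8.6429
χ² = 17.8314 + 0.8229 + 8.6429 = 27.2972 ≈ 27.297
Degrees of freedom = 3 − 1 = 2; critical value at α = 0.05 is 5.991.
Since 27.297 > 5.991, we reject the null hypothesis — the data do not fit the 1:2:1 ratio.

27.297; not consistent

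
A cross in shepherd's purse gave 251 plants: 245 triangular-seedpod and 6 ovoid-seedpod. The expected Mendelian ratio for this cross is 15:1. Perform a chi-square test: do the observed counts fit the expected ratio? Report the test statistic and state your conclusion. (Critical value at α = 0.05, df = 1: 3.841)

6.381; not consistent

Under the 15:1 hypothesis (Σ ratio = 16, N = 251):
  triangular-seedpod: 251 × 15/16 = 235.3125
  ovoid-seedpod: 251 × 1/16 = 15.6875
χ² = Σ (O − E)² / E
  triangular-seedpod: (245 − 235.3125)² / 235.3125 = 0.3988
  ovoid-seedpod: (6 − 15.6875)² / 15.6875 = 5.9823
χ² = 0.3988 + 5.9823 = 6.3811 ≈ 6.381
Degrees of freedom = 2 − 1 = 1; critical value at α = 0.05 is 3.841.
Since 6.381 > 3.841, we reject the null hypothesis — the data do not fit the 15:1 ratio.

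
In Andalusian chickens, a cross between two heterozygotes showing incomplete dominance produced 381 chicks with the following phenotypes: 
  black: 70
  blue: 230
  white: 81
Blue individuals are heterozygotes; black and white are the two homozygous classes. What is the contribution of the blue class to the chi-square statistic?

With incomplete dominance, a heterozygote × heterozygote cross gives a 1:2:1 phenotypic ratio.
Under the 1:2:1 hypothesis (Σ ratio = 4, N = 381):
  black: 381 × 1/4 = 95.25
  blue: 381 × 2/4 = 190.5
  white: 381 × 1/4 = 95.25
Contribution of blue: (230 − 190.5)² / 190.5 = 8.1903

8.190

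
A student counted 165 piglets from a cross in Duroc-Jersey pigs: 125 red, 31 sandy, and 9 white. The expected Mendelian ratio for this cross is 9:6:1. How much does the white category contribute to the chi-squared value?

0.167

Total ratio parts = 16. Expected numbers out of 165:
  red: 165 × 9/16 = 92.8125
  sandy: 165 × 6/16 = 61.875
  white: 165 × 1/16 = 10.3125
Contribution of white: (9 − 10.3125)² / 10.3125 = 0.1670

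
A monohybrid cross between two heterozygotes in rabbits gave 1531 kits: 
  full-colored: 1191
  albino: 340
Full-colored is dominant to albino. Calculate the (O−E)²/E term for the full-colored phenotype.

1.592

For a monohybrid cross between heterozygotes with complete dominance, the expected phenotypic ratio is 3:1.
Total ratio parts = 4. Expected numbers out of 1531:
  full-colored: 1531 × 3/4 = 1148.25
  albino: 1531 × 1/4 = 382.75
Contribution of full-colored: (1191 − 1148.25)² / 1148.25 = 1.5916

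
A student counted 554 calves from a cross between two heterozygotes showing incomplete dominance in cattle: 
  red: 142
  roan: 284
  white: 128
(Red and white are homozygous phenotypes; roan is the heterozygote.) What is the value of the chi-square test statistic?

With incomplete dominance, a heterozygote × heterozygote cross gives a 1:2:1 phenotypic ratio.
Total ratio parts = 4. Expected numbers out of 554:
  red: 554 × 1/4 = 138.5
  roan: 554 × 2/4 = 277
  white: 554 × 1/4 = 138.5
χ² = Σ (O − E)² / E
  red: (142 − 138.5)² / 138.5 = 0.0884
  roan: (284 − 277)² / 277 = 0.1769
  white: (128 − 138.5)² / 138.5 = 0.7960
χ² = 0.0884 + 0.1769 + 0.7960 = 1.0613 ≈ 1.061

1.061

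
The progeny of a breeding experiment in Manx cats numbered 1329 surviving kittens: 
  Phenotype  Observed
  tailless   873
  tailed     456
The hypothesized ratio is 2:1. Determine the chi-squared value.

Expected counts for N = 1329 under a 2:1 ratio (total parts = 3):
  tailless: 1329 × 2/3 = 886
  tailed: 1329 × 1/3 = 443
χ² = Σ (O − E)² / E
  tailless: (873 − 886)² / 886 = 0.1907
  tailed: (456 − 443)² / 443 = 0.3815
χ² = 0.1907 + 0.3815 = 0.5722 ≈ 0.572

0.572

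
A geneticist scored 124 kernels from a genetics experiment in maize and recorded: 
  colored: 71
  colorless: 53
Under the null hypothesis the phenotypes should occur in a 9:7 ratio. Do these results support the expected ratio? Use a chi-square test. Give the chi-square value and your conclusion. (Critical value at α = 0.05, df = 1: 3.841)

Expected counts for N = 124 under a 9:7 ratio (total parts = 16):
  colored: 124 × 9/16 = 69.75
  colorless: 124 × 7/16 = 54.25
χ² = Σ (O − E)² / E
  colored: (71 − 69.75)² / 69.75 = 0.0224
  colorless: (53 − 54.25)² / 54.25 = 0.0288
χ² = 0.0224 + 0.0288 = 0.0512 ≈ 0.051
Degrees of freedom = 2 − 1 = 1; critical value at α = 0.05 is 3.841.
Since 0.051 < 3.841, we fail to reject the null hypothesis — the data are consistent with the 9:7 ratio.

0.051; consistent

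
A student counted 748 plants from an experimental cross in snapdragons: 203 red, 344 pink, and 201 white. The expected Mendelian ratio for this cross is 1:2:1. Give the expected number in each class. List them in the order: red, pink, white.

Expected counts for N = 748 under a 1:2:1 ratio (total parts = 4):
  red: 748 × 1/4 = 187
  pink: 748 × 2/4 = 374
  white: 748 × 1/4 = 187

187, 374, 187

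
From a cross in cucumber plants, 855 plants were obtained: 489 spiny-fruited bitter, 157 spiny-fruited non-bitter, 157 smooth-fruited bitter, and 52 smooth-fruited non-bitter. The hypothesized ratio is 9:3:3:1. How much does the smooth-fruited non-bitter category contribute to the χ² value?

Total ratio parts = 16. Expected numbers out of 855:
  spiny-fruited bitter: 855 × 9/16 = 480.9375
  spiny-fruited non-bitter: 855 × 3/16 = 160.3125
  smooth-fruited bitter: 855 × 3/16 = 160.3125
  smooth-fruited non-bitter: 855 × 1/16 = 53.4375
Contribution of smooth-fruited non-bitter: (52 − 53.4375)² / 53.4375 = 0.0387

0.039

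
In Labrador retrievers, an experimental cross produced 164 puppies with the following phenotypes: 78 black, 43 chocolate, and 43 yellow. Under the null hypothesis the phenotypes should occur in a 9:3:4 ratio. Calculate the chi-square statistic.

7.179

Expected counts for N = 164 under a 9:3:4 ratio (total parts = 16):
  black: 164 × 9/16 = 92.25
  chocolate: 164 × 3/16 = 30.75
  yellow: 164 × 4/16 = 41
χ² = Σ (O − E)² / E
  black: (78 − 92.25)² / 92.25 = 2.2012
  chocolate: (43 − 30.75)² / 30.75 = 4.8801
  yellow: (43 − 41)² / 41 = 0.0976
χ² = 2.2012 + 4.8801 + 0.0976 = 7.1789 ≈ 7.179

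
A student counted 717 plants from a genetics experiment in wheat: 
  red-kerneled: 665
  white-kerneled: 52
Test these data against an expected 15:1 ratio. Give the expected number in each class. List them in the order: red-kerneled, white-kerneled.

The 15:1 ratio has 16 parts, so with N = 717 the expected counts are:
  red-kerneled: 717 × 15/16 = 672.1875
  white-kerneled: 717 × 1/16 = 44.8125

672.1875, 44.8125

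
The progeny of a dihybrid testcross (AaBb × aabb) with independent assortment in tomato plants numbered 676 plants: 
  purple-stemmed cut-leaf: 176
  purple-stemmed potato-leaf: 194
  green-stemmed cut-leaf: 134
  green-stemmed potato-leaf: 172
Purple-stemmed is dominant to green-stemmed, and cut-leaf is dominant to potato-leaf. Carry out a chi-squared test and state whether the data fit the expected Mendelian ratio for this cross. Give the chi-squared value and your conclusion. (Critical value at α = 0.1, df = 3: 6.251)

11.290; not consistent

A dihybrid testcross with independent assortment gives a 1:1:1:1 ratio.
Total ratio parts = 4. Expected numbers out of 676:
  purple-stemmed cut-leaf: 676 × 1/4 = 169
  purple-stemmed potato-leaf: 676 × 1/4 = 169
  green-stemmed cut-leaf: 676 × 1/4 = 169
  green-stemmed potato-leaf: 676 × 1/4 = 169
χ² = Σ (O − E)² / E
  purple-stemmed cut-leaf: (176 − 169)² / 169 = 0.2899
  purple-stemmed potato-leaf: (194 − 169)² / 169 = 3.6982
  green-stemmed cut-leaf: (134 − 169)² / 169 = 7.2485
  green-stemmed potato-leaf: (172 − 169)² / 169 = 0.0533
χ² = 0.2899 + 3.6982 + 7.2485 + 0.0533 = 11.2899 ≈ 11.290
Degrees of freedom = 4 − 1 = 3; critical value at α = 0.1 is 6.251.
Since 11.290 > 6.251, we reject the null hypothesis — the data do not fit the 1:1:1:1 ratio.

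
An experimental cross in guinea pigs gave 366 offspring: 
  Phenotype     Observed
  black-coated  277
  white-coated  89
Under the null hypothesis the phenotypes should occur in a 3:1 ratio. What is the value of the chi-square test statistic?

0.091

Total ratio parts = 4. Expected numbers out of 366:
  black-coated: 366 × 3/4 = 274.5
  white-coated: 366 × 1/4 = 91.5
χ² = Σ (O − E)² / E
  black-coated: (277 − 274.5)² / 274.5 = 0.0228
  white-coated: (89 − 91.5)² / 91.5 = 0.0683
χ² = 0.0228 + 0.0683 = 0.0911 ≈ 0.091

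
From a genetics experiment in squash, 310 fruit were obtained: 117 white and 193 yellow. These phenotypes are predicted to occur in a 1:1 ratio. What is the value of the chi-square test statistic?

18.632

Total ratio parts = 2. Expected numbers out of 310:
  white: 310 × 1/2 = 155
  yellow: 310 × 1/2 = 155
χ² = Σ (O − E)² / E
  white: (117 − 155)² / 155 = 9.3161
  yellow: (193 − 155)² / 155 = 9.3161
χ² = 9.3161 + 9.3161 = 18.6322 ≈ 18.632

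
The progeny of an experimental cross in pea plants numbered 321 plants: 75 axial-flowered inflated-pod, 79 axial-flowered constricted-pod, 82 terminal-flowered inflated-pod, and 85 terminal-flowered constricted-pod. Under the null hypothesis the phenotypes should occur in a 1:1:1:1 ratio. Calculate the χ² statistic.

Expected counts for N = 321 under a 1:1:1:1 ratio (total parts = 4):
  axial-flowered inflated-pod: 321 × 1/4 = 80.25
  axial-flowered constricted-pod: 321 × 1/4 = 80.25
  terminal-flowered inflated-pod: 321 × 1/4 = 80.25
  terminal-flowered constricted-pod: 321 × 1/4 = 80.25
χ² = Σ (O − E)² / E
  axial-flowered inflated-pod: (75 − 80.25)² / 80.25 = 0.3435
  axial-flowered constricted-pod: (79 − 80.25)² / 80.25 = 0.0195
  terminal-flowered inflated-pod: (82 − 80.25)² / 80.25 = 0.0382
  terminal-flowered constricted-pod: (85 − 80.25)² / 80.25 = 0.2812
χ² = 0.3435 + 0.0195 + 0.0382 + 0.2812 = 0.6824 ≈ 0.682

0.682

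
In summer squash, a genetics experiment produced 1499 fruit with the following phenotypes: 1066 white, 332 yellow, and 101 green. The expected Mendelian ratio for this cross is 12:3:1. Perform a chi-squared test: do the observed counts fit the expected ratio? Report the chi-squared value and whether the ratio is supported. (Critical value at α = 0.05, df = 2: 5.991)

The 12:3:1 ratio has 16 parts, so with N = 1499 the expected counts are:
  white: 1499 × 12/16 = 1124.25
  yellow: 1499 × 3/16 = 281.0625
  green: 1499 × 1/16 = 93.6875
χ² = Σ (O − E)² / E
  white: (1066 − 1124.25)² / 1124.25 = 3.0181
  yellow: (332 − 281.0625)² / 281.0625 = 9.2315
  green: (101 − 93.6875)² / 93.6875 = 0.5708
χ² = 3.0181 + 9.2315 + 0.5708 = 12.8204 ≈ 12.820
Degrees of freedom = 3 − 1 = 2; critical value at α = 0.05 is 5.991.
Since 12.820 > 5.991, we reject the null hypothesis — the data do not fit the 12:3:1 ratio.

12.820; not consistent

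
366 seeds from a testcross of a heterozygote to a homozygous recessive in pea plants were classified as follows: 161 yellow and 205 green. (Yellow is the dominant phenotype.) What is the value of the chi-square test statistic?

A testcross of a heterozygote (Aa × aa) gives a 1:1 phenotypic ratio.
Total ratio parts = 2. Expected numbers out of 366:
  yellow: 366 × 1/2 = 183
  green: 366 × 1/2 = 183
χ² = Σ (O − E)² / E
  yellow: (161 − 183)² / 183 = 2.6448
  green: (205 − 183)² / 183 = 2.6448
χ² = 2.6448 + 2.6448 = 5.2896 ≈ 5.290

5.290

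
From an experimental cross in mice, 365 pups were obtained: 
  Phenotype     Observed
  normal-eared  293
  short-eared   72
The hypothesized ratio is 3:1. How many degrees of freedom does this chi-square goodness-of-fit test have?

1

A goodness-of-fit test with 2 phenotype classes has df = 2 − 1 = 1.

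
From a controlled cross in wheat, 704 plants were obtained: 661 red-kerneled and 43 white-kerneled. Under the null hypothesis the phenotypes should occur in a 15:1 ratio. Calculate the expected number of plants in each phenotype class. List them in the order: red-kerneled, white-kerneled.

660, 44

Under the 15:1 hypothesis (Σ ratio = 16, N = 704):
  red-kerneled: 704 × 15/16 = 660
  white-kerneled: 704 × 1/16 = 44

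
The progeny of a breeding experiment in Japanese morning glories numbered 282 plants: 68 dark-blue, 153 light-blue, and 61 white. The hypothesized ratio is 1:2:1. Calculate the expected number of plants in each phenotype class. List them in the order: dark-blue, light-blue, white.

70.5, 141, 70.5

Expected counts for N = 282 under a 1:2:1 ratio (total parts = 4):
  dark-blue: 282 × 1/4 = 70.5
  light-blue: 282 × 2/4 = 141
  white: 282 × 1/4 = 70.5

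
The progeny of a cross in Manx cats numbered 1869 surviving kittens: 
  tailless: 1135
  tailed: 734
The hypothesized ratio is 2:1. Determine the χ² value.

29.665

The 2:1 ratio has 3 parts, so with N = 1869 the expected counts are:
  tailless: 1869 × 2/3 = 1246
  tailed: 1869 × 1/3 = 623
χ² = Σ (O − E)² / E
  tailless: (1135 − 1246)² / 1246 = 9.8884
  tailed: (734 − 623)² / 623 = 19.7769
χ² = 9.8884 + 19.7769 = 29.6653 ≈ 29.665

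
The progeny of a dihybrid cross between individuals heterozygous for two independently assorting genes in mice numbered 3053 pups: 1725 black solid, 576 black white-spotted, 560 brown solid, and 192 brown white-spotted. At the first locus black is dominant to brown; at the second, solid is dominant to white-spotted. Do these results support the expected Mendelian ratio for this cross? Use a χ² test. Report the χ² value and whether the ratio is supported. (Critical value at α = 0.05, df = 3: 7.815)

A dihybrid F₂ with independent assortment and complete dominance at both loci gives a 9:3:3:1 phenotypic ratio.
Expected counts for N = 3053 under a 9:3:3:1 ratio (total parts = 16):
  black solid: 3053 × 9/16 = 1717.3125
  black white-spotted: 3053 × 3/16 = 572.4375
  brown solid: 3053 × 3/16 = 572.4375
  brown white-spotted: 3053 × 1/16 = 190.8125
χ² = Σ (O − E)² / E
  black solid: (1725 − 1717.3125)² / 1717.3125 = 0.0344
  black white-spotted: (576 − 572.4375)² / 572.4375 = 0.0222
  brown solid: (560 − 572.4375)² / 572.4375 = 0.2702
  brown white-spotted: (192 − 190.8125)² / 190.8125 = 0.0074
χ² = 0.0344 + 0.0222 + 0.2702 + 0.0074 = 0.3342 ≈ 0.334
Degrees of freedom = 4 − 1 = 3; critical value at α = 0.05 is 7.815.
Since 0.334 < 7.815, we fail to reject the null hypothesis — the data are consistent with the 9:3:3:1 ratio.

0.334; consistent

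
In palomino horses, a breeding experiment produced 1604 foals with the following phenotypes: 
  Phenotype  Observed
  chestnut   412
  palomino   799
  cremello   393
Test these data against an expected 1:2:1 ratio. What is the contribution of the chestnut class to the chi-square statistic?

The 1:2:1 ratio has 4 parts, so with N = 1604 the expected counts are:
  chestnut: 1604 × 1/4 = 401
  palomino: 1604 × 2/4 = 802
  cremello: 1604 × 1/4 = 401
Contribution of chestnut: (412 − 401)² / 401 = 0.3017

0.302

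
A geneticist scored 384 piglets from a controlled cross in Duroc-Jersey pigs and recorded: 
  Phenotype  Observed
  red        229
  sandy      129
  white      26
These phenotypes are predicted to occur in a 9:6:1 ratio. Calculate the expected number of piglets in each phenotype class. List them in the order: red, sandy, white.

216, 144, 24

Under the 9:6:1 hypothesis (Σ ratio = 16, N = 384):
  red: 384 × 9/16 = 216
  sandy: 384 × 6/16 = 144
  white: 384 × 1/16 = 24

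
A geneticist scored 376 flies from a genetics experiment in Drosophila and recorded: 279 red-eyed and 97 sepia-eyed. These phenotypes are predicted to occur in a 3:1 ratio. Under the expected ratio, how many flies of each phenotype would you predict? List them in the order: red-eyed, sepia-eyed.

Under the 3:1 hypothesis (Σ ratio = 4, N = 376):
  red-eyed: 376 × 3/4 = 282
  sepia-eyed: 376 × 1/4 = 94

282, 94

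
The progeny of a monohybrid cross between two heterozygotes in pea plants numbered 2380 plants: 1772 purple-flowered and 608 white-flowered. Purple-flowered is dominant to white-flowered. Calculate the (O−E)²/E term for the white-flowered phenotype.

0.284

For a monohybrid cross between heterozygotes with complete dominance, the expected phenotypic ratio is 3:1.
Total ratio parts = 4. Expected numbers out of 2380:
  purple-flowered: 2380 × 3/4 = 1785
  white-flowered: 2380 × 1/4 = 595
Contribution of white-flowered: (608 − 595)² / 595 = 0.2840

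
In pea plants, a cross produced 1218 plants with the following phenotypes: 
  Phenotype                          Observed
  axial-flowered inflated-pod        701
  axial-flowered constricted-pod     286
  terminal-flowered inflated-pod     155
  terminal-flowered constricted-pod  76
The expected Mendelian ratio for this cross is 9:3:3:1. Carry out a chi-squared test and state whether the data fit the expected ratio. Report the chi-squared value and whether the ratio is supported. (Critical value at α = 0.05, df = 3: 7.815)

38.483; not consistent

Total ratio parts = 16. Expected numbers out of 1218:
  axial-flowered inflated-pod: 1218 × 9/16 = 685.125
  axial-flowered constricted-pod: 1218 × 3/16 = 228.375
  terminal-flowered inflated-pod: 1218 × 3/16 = 228.375
  terminal-flowered constricted-pod: 1218 × 1/16 = 76.125
χ² = Σ (O − E)² / E
  axial-flowered inflated-pod: (701 − 685.125)² / 685.125 = 0.3678
  axial-flowered constricted-pod: (286 − 228.375)² / 228.375 = 14.5403
  terminal-flowered inflated-pod: (155 − 228.375)² / 228.375 = 23.5748
  terminal-flowered constricted-pod: (76 − 76.125)² / 76.125 = 0.0002
χ² = 0.3678 + 14.5403 + 23.5748 + 0.0002 = 38.4831 ≈ 38.483
Degrees of freedom = 4 − 1 = 3; critical value at α = 0.05 is 7.815.
Since 38.483 > 7.815, we reject the null hypothesis — the data do not fit the 9:3:3:1 ratio.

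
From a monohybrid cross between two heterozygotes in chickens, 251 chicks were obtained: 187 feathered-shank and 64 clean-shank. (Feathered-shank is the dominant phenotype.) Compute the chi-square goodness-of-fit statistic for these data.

0.033

For a monohybrid cross between heterozygotes with complete dominance, the expected phenotypic ratio is 3:1.
The 3:1 ratio has 4 parts, so with N = 251 the expected counts are:
  feathered-shank: 251 × 3/4 = 188.25
  clean-shank: 251 × 1/4 = 62.75
χ² = Σ (O − E)² / E
  feathered-shank: (187 − 188.25)² / 188.25 = 0.0083
  clean-shank: (64 − 62.75)² / 62.75 = 0.0249
χ² = 0.0083 + 0.0249 = 0.0332 ≈ 0.033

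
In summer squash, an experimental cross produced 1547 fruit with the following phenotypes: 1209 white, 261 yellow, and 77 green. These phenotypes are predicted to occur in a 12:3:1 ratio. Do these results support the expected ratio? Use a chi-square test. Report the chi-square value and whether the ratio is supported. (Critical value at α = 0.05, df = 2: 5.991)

8.969; not consistent

The 12:3:1 ratio has 16 parts, so with N = 1547 the expected counts are:
  white: 1547 × 12/16 = 1160.25
  yellow: 1547 × 3/16 = 290.0625
  green: 1547 × 1/16 = 96.6875
χ² = Σ (O − E)² / E
  white: (1209 − 1160.25)² / 1160.25 = 2.0483
  yellow: (261 − 290.0625)² / 290.0625 = 2.9119
  green: (77 − 96.6875)² / 96.6875 = 4.0088
χ² = 2.0483 + 2.9119 + 4.0088 = 8.969
Degrees of freedom = 3 − 1 = 2; critical value at α = 0.05 is 5.991.
Since 8.969 > 5.991, we reject the null hypothesis — the data do not fit the 12:3:1 ratio.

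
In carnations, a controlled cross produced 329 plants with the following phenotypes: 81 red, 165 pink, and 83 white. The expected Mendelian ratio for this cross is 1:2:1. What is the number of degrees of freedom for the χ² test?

A goodness-of-fit test with 3 phenotype classes has df = 3 − 1 = 2.

2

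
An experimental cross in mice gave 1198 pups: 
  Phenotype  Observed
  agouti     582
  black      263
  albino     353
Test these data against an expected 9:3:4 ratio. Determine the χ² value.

28.639

The 9:3:4 ratio has 16 parts, so with N = 1198 the expected counts are:
  agouti: 1198 × 9/16 = 673.875
  black: 1198 × 3/16 = 224.625
  albino: 1198 × 4/16 = 299.5
χ² = Σ (O − E)² / E
  agouti: (582 − 673.875)² / 673.875 = 12.5261
  black: (263 − 224.625)² / 224.625 = 6.5560
  albino: (353 − 299.5)² / 299.5 = 9.5568
χ² = 12.5261 + 6.5560 + 9.5568 = 28.6389 ≈ 28.639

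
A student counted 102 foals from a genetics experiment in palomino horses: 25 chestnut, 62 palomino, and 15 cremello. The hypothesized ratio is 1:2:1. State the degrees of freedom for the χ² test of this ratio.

2

A goodness-of-fit test with 3 phenotype classes has df = 3 − 1 = 2.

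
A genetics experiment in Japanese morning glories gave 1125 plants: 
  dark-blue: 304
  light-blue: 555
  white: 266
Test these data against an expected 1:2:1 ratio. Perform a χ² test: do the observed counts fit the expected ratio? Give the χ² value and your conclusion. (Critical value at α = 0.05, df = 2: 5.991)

2.767; consistent

Total ratio parts = 4. Expected numbers out of 1125:
  dark-blue: 1125 × 1/4 = 281.25
  light-blue: 1125 × 2/4 = 562.5
  white: 1125 × 1/4 = 281.25
χ² = Σ (O − E)² / E
  dark-blue: (304 − 281.25)² / 281.25 = 1.8402
  light-blue: (555 − 562.5)² / 562.5 = 0.1000
  white: (266 − 281.25)² / 281.25 = 0.8269
χ² = 1.8402 + 0.1000 + 0.8269 = 2.7671 ≈ 2.767
Degrees of freedom = 3 − 1 = 2; critical value at α = 0.05 is 5.991.
Since 2.767 < 5.991, we fail to reject the null hypothesis — the data are consistent with the 1:2:1 ratio.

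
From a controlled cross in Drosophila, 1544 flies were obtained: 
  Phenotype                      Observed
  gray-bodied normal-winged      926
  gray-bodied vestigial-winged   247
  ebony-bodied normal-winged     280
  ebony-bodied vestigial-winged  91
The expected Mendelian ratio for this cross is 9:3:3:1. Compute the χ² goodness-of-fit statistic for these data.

The 9:3:3:1 ratio has 16 parts, so with N = 1544 the expected counts are:
  gray-bodied normal-winged: 1544 × 9/16 = 868.5
  gray-bodied vestigial-winged: 1544 × 3/16 = 289.5
  ebony-bodied normal-winged: 1544 × 3/16 = 289.5
  ebony-bodied vestigial-winged: 1544 × 1/16 = 96.5
χ² = Σ (O − E)² / E
  gray-bodied normal-winged: (926 − 868.5)² / 868.5 = 3.8069
  gray-bodied vestigial-winged: (247 − 289.5)² / 289.5 = 6.2392
  ebony-bodied normal-winged: (280 − 289.5)² / 289.5 = 0.3117
  ebony-bodied vestigial-winged: (91 − 96.5)² / 96.5 = 0.3135
χ² = 3.8069 + 6.2392 + 0.3117 + 0.3135 = 10.6713 ≈ 10.671

10.671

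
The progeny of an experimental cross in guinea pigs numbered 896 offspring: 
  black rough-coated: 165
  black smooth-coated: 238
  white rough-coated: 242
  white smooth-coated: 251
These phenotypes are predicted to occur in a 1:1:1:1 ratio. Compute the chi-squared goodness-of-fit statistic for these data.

Expected counts for N = 896 under a 1:1:1:1 ratio (total parts = 4):
  black rough-coated: 896 × 1/4 = 224
  black smooth-coated: 896 × 1/4 = 224
  white rough-coated: 896 × 1/4 = 224
  white smooth-coated: 896 × 1/4 = 224
χ² = Σ (O − E)² / E
  black rough-coated: (165 − 224)² / 224 = 15.5402
  black smooth-coated: (238 − 224)² / 224 = 0.8750
  white rough-coated: (242 − 224)² / 224 = 1.4464
  white smooth-coated: (251 − 224)² / 224 = 3.2545
χ² = 15.5402 + 0.8750 + 1.4464 + 3.2545 = 21.1161 ≈ 21.116

21.116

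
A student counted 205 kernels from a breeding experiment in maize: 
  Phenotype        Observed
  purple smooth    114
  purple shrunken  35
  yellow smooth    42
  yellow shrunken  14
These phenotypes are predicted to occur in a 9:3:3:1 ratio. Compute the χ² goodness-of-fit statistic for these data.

The 9:3:3:1 ratio has 16 parts, so with N = 205 the expected counts are:
  purple smooth: 205 × 9/16 = 115.3125
  purple shrunken: 205 × 3/16 = 38.4375
  yellow smooth: 205 × 3/16 = 38.4375
  yellow shrunken: 205 × 1/16 = 12.8125
χ² = Σ (O − E)² / E
  purple smooth: (114 − 115.3125)² / 115.3125 = 0.0149
  purple shrunken: (35 − 38.4375)² / 38.4375 = 0.3074
  yellow smooth: (42 − 38.4375)² / 38.4375 = 0.3302
  yellow shrunken: (14 − 12.8125)² / 12.8125 = 0.1101
χ² = 0.0149 + 0.3074 + 0.3302 + 0.1101 = 0.7626 ≈ 0.763

0.763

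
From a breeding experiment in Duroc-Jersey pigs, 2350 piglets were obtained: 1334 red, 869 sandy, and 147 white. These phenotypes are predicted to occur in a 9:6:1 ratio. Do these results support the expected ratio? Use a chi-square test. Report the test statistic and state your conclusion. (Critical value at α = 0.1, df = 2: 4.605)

Under the 9:6:1 hypothesis (Σ ratio = 16, N = 2350):
  red: 2350 × 9/16 = 1321.875
  sandy: 2350 × 6/16 = 881.25
  white: 2350 × 1/16 = 146.875
χ² = Σ (O − E)² / E
  red: (1334 − 1321.875)² / 1321.875 = 0.1112
  sandy: (869 − 881.25)² / 881.25 = 0.1703
  white: (147 − 146.875)² / 146.875 = 0.0001
χ² = 0.1112 + 0.1703 + 0.0001 = 0.2816 ≈ 0.282
Degrees of freedom = 3 − 1 = 2; critical value at α = 0.1 is 4.605.
Since 0.282 < 4.605, we fail to reject the null hypothesis — the data are consistent with the 9:6:1 ratio.

0.282; consistent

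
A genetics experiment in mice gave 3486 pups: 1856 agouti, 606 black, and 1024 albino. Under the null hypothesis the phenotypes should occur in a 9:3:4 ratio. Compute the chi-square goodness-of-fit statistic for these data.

35.765

Expected counts for N = 3486 under a 9:3:4 ratio (total parts = 16):
  agouti: 3486 × 9/16 = 1960.875
  black: 3486 × 3/16 = 653.625
  albino: 3486 × 4/16 = 871.5
χ² = Σ (O − E)² / E
  agouti: (1856 − 1960.875)² / 1960.875 = 5.6091
  black: (606 − 653.625)² / 653.625 = 3.4701
  albino: (1024 − 871.5)² / 871.5 = 26.6853
χ² = 5.6091 + 3.4701 + 26.6853 = 35.7645 ≈ 35.765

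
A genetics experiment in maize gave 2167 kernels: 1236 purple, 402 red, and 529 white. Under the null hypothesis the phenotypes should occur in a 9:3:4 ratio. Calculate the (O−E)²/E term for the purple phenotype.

Expected counts for N = 2167 under a 9:3:4 ratio (total parts = 16):
  purple: 2167 × 9/16 = 1218.9375
  red: 2167 × 3/16 = 406.3125
  white: 2167 × 4/16 = 541.75
Contribution of purple: (1236 − 1218.9375)² / 1218.9375 = 0.2388

0.239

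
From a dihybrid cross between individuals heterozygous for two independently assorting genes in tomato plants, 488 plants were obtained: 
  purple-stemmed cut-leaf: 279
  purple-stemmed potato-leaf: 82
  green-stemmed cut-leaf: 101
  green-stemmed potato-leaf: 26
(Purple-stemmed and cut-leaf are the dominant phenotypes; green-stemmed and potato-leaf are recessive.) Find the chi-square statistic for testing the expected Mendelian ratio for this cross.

2.710

A dihybrid F₂ with independent assortment and complete dominance at both loci gives a 9:3:3:1 phenotypic ratio.
The 9:3:3:1 ratio has 16 parts, so with N = 488 the expected counts are:
  purple-stemmed cut-leaf: 488 × 9/16 = 274.5
  purple-stemmed potato-leaf: 488 × 3/16 = 91.5
  green-stemmed cut-leaf: 488 × 3/16 = 91.5
  green-stemmed potato-leaf: 488 × 1/16 = 30.5
χ² = Σ (O − E)² / E
  purple-stemmed cut-leaf: (279 − 274.5)² / 274.5 = 0.0738
  purple-stemmed potato-leaf: (82 − 91.5)² / 91.5 = 0.9863
  green-stemmed cut-leaf: (101 − 91.5)² / 91.5 = 0.9863
  green-stemmed potato-leaf: (26 − 30.5)² / 30.5 = 0.6639
χ² = 0.0738 + 0.9863 + 0.9863 + 0.6639 = 2.7103 ≈ 2.710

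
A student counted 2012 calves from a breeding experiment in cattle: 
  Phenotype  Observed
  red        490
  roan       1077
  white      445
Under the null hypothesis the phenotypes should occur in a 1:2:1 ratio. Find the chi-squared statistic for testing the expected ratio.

12.035

Total ratio parts = 4. Expected numbers out of 2012:
  red: 2012 × 1/4 = 503
  roan: 2012 × 2/4 = 1006
  white: 2012 × 1/4 = 503
χ² = Σ (O − E)² / E
  red: (490 − 503)² / 503 = 0.3360
  roan: (1077 − 1006)² / 1006 = 5.0109
  white: (445 − 503)² / 503 = 6.6879
χ² = 0.3360 + 5.0109 + 6.6879 = 12.0348 ≈ 12.035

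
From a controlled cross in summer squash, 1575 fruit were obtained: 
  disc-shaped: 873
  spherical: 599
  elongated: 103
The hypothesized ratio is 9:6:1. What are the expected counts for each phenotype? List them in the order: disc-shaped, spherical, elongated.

Total ratio parts = 16. Expected numbers out of 1575:
  disc-shaped: 1575 × 9/16 = 885.9375
  spherical: 1575 × 6/16 = 590.625
  elongated: 1575 × 1/16 = 98.4375

885.9375, 590.625, 98.4375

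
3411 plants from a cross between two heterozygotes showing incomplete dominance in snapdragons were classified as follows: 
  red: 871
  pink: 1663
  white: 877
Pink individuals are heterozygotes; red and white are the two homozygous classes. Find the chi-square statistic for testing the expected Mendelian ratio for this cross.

2.139

With incomplete dominance, a heterozygote × heterozygote cross gives a 1:2:1 phenotypic ratio.
Under the 1:2:1 hypothesis (Σ ratio = 4, N = 3411):
  red: 3411 × 1/4 = 852.75
  pink: 3411 × 2/4 = 1705.5
  white: 3411 × 1/4 = 852.75
χ² = Σ (O − E)² / E
  red: (871 − 852.75)² / 852.75 = 0.3906
  pink: (1663 − 1705.5)² / 1705.5 = 1.0591
  white: (877 − 852.75)² / 852.75 = 0.6896
χ² = 0.3906 + 1.0591 + 0.6896 = 2.1393 ≈ 2.139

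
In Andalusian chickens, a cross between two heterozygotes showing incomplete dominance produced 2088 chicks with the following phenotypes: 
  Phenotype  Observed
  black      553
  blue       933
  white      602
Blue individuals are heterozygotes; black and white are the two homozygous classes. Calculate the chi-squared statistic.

25.903

With incomplete dominance, a heterozygote × heterozygote cross gives a 1:2:1 phenotypic ratio.
Expected counts for N = 2088 under a 1:2:1 ratio (total parts = 4):
  black: 2088 × 1/4 = 522
  blue: 2088 × 2/4 = 1044
  white: 2088 × 1/4 = 522
χ² = Σ (O − E)² / E
  black: (553 − 522)² / 522 = 1.8410
  blue: (933 − 1044)² / 1044 = 11.8017
  white: (602 − 522)² / 522 = 12.2605
χ² = 1.8410 + 11.8017 + 12.2605 = 25.9032 ≈ 25.903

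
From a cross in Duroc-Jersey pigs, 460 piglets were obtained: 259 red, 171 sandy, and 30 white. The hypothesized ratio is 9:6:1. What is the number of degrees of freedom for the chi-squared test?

A goodness-of-fit test with 3 phenotype classes has df = 3 − 1 = 2.

2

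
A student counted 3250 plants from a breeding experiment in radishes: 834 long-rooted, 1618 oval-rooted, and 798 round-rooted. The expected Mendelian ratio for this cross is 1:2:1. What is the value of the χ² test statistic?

Total ratio parts = 4. Expected numbers out of 3250:
  long-rooted: 3250 × 1/4 = 812.5
  oval-rooted: 3250 × 2/4 = 1625
  round-rooted: 3250 × 1/4 = 812.5
χ² = Σ (O − E)² / E
  long-rooted: (834 − 812.5)² / 812.5 = 0.5689
  oval-rooted: (1618 − 1625)² / 1625 = 0.0302
  round-rooted: (798 − 812.5)² / 812.5 = 0.2588
χ² = 0.5689 + 0.0302 + 0.2588 = 0.8579 ≈ 0.858

0.858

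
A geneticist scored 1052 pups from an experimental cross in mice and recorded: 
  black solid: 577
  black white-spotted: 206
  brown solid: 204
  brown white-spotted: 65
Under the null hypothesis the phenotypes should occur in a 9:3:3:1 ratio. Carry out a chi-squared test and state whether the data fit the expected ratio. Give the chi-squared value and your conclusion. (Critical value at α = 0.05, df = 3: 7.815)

Expected counts for N = 1052 under a 9:3:3:1 ratio (total parts = 16):
  black solid: 1052 × 9/16 = 591.75
  black white-spotted: 1052 × 3/16 = 197.25
  brown solid: 1052 × 3/16 = 197.25
  brown white-spotted: 1052 × 1/16 = 65.75
χ² = Σ (O − E)² / E
  black solid: (577 − 591.75)² / 591.75 = 0.3677
  black white-spotted: (206 − 197.25)² / 197.25 = 0.3881
  brown solid: (204 − 197.25)² / 197.25 = 0.2310
  brown white-spotted: (65 − 65.75)² / 65.75 = 0.0086
χ² = 0.3677 + 0.3881 + 0.2310 + 0.0086 = 0.9954 ≈ 0.995
Degrees of freedom = 4 − 1 = 3; critical value at α = 0.05 is 7.815.
Since 0.995 < 7.815, we fail to reject the null hypothesis — the data are consistent with the 9:3:3:1 ratio.

0.995; consistent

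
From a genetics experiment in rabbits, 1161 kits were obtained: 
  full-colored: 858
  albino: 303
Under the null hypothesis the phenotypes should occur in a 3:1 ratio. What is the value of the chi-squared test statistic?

Total ratio parts = 4. Expected numbers out of 1161:
  full-colored: 1161 × 3/4 = 870.75
  albino: 1161 × 1/4 = 290.25
χ² = Σ (O − E)² / E
  full-colored: (858 − 870.75)² / 870.75 = 0.1867
  albino: (303 − 290.25)² / 290.25 = 0.5601
χ² = 0.1867 + 0.5601 = 0.7468 ≈ 0.747

0.747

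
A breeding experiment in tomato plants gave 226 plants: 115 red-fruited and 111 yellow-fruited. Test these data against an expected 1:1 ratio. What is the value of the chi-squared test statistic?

0.071

Under the 1:1 hypothesis (Σ ratio = 2, N = 226):
  red-fruited: 226 × 1/2 = 113
  yellow-fruited: 226 × 1/2 = 113
χ² = Σ (O − E)² / E
  red-fruited: (115 − 113)² / 113 = 0.0354
  yellow-fruited: (111 − 113)² / 113 = 0.0354
χ² = 0.0354 + 0.0354 = 0.0708 ≈ 0.071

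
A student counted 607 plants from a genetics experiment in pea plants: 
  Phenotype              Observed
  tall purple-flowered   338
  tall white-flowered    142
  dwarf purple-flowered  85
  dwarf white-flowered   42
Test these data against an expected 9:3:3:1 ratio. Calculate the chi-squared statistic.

Total ratio parts = 16. Expected numbers out of 607:
  tall purple-flowered: 607 × 9/16 = 341.4375
  tall white-flowered: 607 × 3/16 = 113.8125
  dwarf purple-flowered: 607 × 3/16 = 113.8125
  dwarf white-flowered: 607 × 1/16 = 37.9375
χ² = Σ (O − E)² / E
  tall purple-flowered: (338 − 341.4375)² / 341.4375 = 0.0346
  tall white-flowered: (142 − 113.8125)² / 113.8125 = 6.9811
  dwarf purple-flowered: (85 − 113.8125)² / 113.8125 = 7.2941
  dwarf white-flowered: (42 − 37.9375)² / 37.9375 = 0.4350
χ² = 0.0346 + 6.9811 + 7.2941 + 0.4350 = 14.7448 ≈ 14.745

14.745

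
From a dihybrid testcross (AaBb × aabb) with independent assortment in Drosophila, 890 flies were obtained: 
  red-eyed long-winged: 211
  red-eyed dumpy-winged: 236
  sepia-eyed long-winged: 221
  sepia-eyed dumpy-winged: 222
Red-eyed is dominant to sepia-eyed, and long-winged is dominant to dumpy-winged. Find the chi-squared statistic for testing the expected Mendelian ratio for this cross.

A dihybrid testcross with independent assortment gives a 1:1:1:1 ratio.
Total ratio parts = 4. Expected numbers out of 890:
  red-eyed long-winged: 890 × 1/4 = 222.5
  red-eyed dumpy-winged: 890 × 1/4 = 222.5
  sepia-eyed long-winged: 890 × 1/4 = 222.5
  sepia-eyed dumpy-winged: 890 × 1/4 = 222.5
χ² = Σ (O − E)² / E
  red-eyed long-winged: (211 − 222.5)² / 222.5 = 0.5944
  red-eyed dumpy-winged: (236 − 222.5)² / 222.5 = 0.8191
  sepia-eyed long-winged: (221 − 222.5)² / 222.5 = 0.0101
  sepia-eyed dumpy-winged: (222 − 222.5)² / 222.5 = 0.0011
χ² = 0.5944 + 0.8191 + 0.0101 + 0.0011 = 1.4247 ≈ 1.425

1.425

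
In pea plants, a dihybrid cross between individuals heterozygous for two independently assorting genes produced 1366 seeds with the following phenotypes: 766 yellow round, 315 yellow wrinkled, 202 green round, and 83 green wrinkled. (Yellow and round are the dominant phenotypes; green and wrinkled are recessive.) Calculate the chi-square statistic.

A dihybrid F₂ with independent assortment and complete dominance at both loci gives a 9:3:3:1 phenotypic ratio.
The 9:3:3:1 ratio has 16 parts, so with N = 1366 the expected counts are:
  yellow round: 1366 × 9/16 = 768.375
  yellow wrinkled: 1366 × 3/16 = 256.125
  green round: 1366 × 3/16 = 256.125
  green wrinkled: 1366 × 1/16 = 85.375
χ² = Σ (O − E)² / E
  yellow round: (766 − 768.375)² / 768.375 = 0.0073
  yellow wrinkled: (315 − 256.125)² / 256.125 = 13.5335
  green round: (202 − 256.125)² / 256.125 = 11.4378
  green wrinkled: (83 − 85.375)² / 85.375 = 0.0661
χ² = 0.0073 + 13.5335 + 11.4378 + 0.0661 = 25.0447 ≈ 25.045

25.045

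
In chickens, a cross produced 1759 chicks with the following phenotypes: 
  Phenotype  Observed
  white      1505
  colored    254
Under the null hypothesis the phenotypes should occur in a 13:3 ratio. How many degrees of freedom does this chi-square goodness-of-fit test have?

1

A goodness-of-fit test with 2 phenotype classes has df = 2 − 1 = 1.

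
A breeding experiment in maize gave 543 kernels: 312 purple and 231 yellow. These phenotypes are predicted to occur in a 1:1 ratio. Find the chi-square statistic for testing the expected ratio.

Under the 1:1 hypothesis (Σ ratio = 2, N = 543):
  purple: 543 × 1/2 = 271.5
  yellow: 543 × 1/2 = 271.5
χ² = Σ (O − E)² / E
  purple: (312 − 271.5)² / 271.5 = 6.0414
  yellow: (231 − 271.5)² / 271.5 = 6.0414
χ² = 6.0414 + 6.0414 = 12.0828 ≈ 12.083

12.083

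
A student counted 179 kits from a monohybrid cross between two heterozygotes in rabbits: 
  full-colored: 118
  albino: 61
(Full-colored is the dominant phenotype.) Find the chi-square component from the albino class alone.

For a monohybrid cross between heterozygotes with complete dominance, the expected phenotypic ratio is 3:1.
Total ratio parts = 4. Expected numbers out of 179:
  full-colored: 179 × 3/4 = 134.25
  albino: 179 × 1/4 = 44.75
Contribution of albino: (61 − 44.75)² / 44.75 = 5.9008

5.901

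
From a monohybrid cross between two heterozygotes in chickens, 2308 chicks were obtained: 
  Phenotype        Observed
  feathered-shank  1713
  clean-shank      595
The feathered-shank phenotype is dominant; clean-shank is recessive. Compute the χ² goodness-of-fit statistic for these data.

0.749

For a monohybrid cross between heterozygotes with complete dominance, the expected phenotypic ratio is 3:1.
Under the 3:1 hypothesis (Σ ratio = 4, N = 2308):
  feathered-shank: 2308 × 3/4 = 1731
  clean-shank: 2308 × 1/4 = 577
χ² = Σ (O − E)² / E
  feathered-shank: (1713 − 1731)² / 1731 = 0.1872
  clean-shank: (595 − 577)² / 577 = 0.5615
χ² = 0.1872 + 0.5615 = 0.7487 ≈ 0.749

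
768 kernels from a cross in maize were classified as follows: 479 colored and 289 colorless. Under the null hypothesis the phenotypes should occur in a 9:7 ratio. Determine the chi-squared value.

11.688

Under the 9:7 hypothesis (Σ ratio = 16, N = 768):
  colored: 768 × 9/16 = 432
  colorless: 768 × 7/16 = 336
χ² = Σ (O − E)² / E
  colored: (479 − 432)² / 432 = 5.1134
  colorless: (289 − 336)² / 336 = 6.5744
χ² = 5.1134 + 6.5744 = 11.6878 ≈ 11.688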